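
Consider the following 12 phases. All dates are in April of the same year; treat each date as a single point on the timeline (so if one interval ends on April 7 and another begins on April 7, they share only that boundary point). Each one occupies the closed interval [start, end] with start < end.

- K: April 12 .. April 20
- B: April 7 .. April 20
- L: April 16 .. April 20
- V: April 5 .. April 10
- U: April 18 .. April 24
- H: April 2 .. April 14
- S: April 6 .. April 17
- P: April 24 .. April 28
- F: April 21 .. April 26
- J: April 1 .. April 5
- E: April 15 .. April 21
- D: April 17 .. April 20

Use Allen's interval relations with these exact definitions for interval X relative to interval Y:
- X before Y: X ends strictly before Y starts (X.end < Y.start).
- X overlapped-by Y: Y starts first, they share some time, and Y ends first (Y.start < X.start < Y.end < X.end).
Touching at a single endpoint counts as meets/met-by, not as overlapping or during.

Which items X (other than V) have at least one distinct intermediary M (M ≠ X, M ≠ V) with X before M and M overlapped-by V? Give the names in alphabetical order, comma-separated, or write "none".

J

Target V = [April 5, April 10].
Intermediaries M with M overlapped-by V: B, S.
Via B — items with X before B: J.
Via S — items with X before S: J.
Union: J.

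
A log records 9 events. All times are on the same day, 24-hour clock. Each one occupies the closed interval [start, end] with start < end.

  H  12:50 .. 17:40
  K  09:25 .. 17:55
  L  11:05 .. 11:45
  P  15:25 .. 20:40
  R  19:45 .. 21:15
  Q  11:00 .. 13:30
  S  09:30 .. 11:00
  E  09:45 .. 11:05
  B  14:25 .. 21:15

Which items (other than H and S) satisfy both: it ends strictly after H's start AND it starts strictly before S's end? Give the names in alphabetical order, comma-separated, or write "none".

Conditions: its end is strictly after H's start (X.end > 12:50) AND its start is strictly before S's end (X.start < 11:00).
B: end 21:15 > 12:50? ✓; start 14:25 < 11:00? ✗ → no.
E: end 11:05 > 12:50? ✗; start 09:45 < 11:00? ✓ → no.
K: end 17:55 > 12:50? ✓; start 09:25 < 11:00? ✓ → yes.
L: end 11:45 > 12:50? ✗; start 11:05 < 11:00? ✗ → no.
P: end 20:40 > 12:50? ✓; start 15:25 < 11:00? ✗ → no.
Q: end 13:30 > 12:50? ✓; start 11:00 < 11:00? ✗ → no.
R: end 21:15 > 12:50? ✓; start 19:45 < 11:00? ✗ → no.
Result: K.

K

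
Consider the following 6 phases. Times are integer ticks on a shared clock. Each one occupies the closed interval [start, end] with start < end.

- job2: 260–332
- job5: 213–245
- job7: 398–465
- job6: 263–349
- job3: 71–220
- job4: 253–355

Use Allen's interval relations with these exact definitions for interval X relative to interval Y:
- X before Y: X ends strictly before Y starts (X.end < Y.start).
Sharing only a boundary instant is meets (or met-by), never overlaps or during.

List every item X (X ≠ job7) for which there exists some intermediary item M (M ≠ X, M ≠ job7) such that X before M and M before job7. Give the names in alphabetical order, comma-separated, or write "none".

job3, job5

Target job7 = [398, 465].
Intermediaries M with M before job7: job2, job3, job4, job5, job6.
Via job2 — items with X before job2: job3, job5.
Via job3 — items with X before job3: none.
Via job4 — items with X before job4: job3, job5.
Via job5 — items with X before job5: none.
Via job6 — items with X before job6: job3, job5.
Union: job3, job5.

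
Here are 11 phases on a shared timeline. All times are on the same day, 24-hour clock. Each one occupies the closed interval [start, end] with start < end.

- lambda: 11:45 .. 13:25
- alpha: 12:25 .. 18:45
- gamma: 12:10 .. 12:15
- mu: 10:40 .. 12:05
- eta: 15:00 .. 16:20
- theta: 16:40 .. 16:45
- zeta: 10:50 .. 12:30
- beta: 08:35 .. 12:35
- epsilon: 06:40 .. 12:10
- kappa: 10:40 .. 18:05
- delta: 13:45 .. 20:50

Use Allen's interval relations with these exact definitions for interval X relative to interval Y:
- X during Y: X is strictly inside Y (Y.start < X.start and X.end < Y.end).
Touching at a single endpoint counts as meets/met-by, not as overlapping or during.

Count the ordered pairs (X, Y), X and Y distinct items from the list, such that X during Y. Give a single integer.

15

Checking all 110 ordered pairs for relation 'during'; matching pairs in alphabetical order:
(eta, alpha): eta during alpha ✓
(eta, delta): eta during delta ✓
(eta, kappa): eta during kappa ✓
(gamma, beta): gamma during beta ✓
(gamma, kappa): gamma during kappa ✓
(gamma, lambda): gamma during lambda ✓
(gamma, zeta): gamma during zeta ✓
(lambda, kappa): lambda during kappa ✓
(mu, beta): mu during beta ✓
(mu, epsilon): mu during epsilon ✓
(theta, alpha): theta during alpha ✓
(theta, delta): theta during delta ✓
(theta, kappa): theta during kappa ✓
(zeta, beta): zeta during beta ✓
(zeta, kappa): zeta during kappa ✓
Count: 15.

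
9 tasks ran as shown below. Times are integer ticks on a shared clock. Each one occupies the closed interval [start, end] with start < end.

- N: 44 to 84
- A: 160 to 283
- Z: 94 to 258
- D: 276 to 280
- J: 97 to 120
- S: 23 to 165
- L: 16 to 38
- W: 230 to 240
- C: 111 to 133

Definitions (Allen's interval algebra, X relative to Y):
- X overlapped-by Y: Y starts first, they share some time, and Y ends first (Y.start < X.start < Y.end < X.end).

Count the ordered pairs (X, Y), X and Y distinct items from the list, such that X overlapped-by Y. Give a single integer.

Checking all 72 ordered pairs for relation 'overlapped-by'; matching pairs in alphabetical order:
(A, S): A overlapped-by S ✓
(A, Z): A overlapped-by Z ✓
(C, J): C overlapped-by J ✓
(S, L): S overlapped-by L ✓
(Z, S): Z overlapped-by S ✓
Count: 5.

5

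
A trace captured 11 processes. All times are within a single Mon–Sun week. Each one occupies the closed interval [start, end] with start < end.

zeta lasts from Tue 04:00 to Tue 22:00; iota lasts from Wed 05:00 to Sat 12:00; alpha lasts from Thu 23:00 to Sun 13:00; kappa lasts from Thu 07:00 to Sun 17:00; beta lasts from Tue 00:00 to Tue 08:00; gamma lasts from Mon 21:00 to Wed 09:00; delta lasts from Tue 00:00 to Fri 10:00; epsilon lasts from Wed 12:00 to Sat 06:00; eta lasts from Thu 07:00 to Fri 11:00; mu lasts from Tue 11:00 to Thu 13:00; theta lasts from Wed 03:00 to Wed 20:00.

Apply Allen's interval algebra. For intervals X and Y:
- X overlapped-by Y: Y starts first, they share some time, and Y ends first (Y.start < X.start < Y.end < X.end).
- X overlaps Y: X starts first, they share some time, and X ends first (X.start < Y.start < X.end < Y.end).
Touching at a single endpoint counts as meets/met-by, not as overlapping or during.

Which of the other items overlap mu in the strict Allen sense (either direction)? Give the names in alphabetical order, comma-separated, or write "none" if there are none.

Target mu = [Tue 11:00, Thu 13:00].
alpha [Thu 23:00, Sun 13:00] → after → no.
beta [Tue 00:00, Tue 08:00] → before → no.
delta [Tue 00:00, Fri 10:00] → contains → no.
epsilon [Wed 12:00, Sat 06:00] → overlapped-by → yes.
eta [Thu 07:00, Fri 11:00] → overlapped-by → yes.
gamma [Mon 21:00, Wed 09:00] → overlaps → yes.
iota [Wed 05:00, Sat 12:00] → overlapped-by → yes.
kappa [Thu 07:00, Sun 17:00] → overlapped-by → yes.
theta [Wed 03:00, Wed 20:00] → during → no.
zeta [Tue 04:00, Tue 22:00] → overlaps → yes.
Result: epsilon, eta, gamma, iota, kappa, zeta.

epsilon, eta, gamma, iota, kappa, zeta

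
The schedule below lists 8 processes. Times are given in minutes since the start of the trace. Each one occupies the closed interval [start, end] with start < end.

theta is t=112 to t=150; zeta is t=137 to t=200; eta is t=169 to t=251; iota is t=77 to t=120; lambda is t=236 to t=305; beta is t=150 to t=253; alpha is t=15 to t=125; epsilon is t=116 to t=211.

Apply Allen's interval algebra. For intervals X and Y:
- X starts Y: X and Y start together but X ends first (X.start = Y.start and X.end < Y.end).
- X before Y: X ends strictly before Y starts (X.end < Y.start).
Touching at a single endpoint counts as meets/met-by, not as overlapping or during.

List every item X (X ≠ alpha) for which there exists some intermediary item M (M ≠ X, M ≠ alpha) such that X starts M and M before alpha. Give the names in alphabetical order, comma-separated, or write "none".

Target alpha = [t=15, t=125].
Intermediaries M with M before alpha: none.
Union: none.

none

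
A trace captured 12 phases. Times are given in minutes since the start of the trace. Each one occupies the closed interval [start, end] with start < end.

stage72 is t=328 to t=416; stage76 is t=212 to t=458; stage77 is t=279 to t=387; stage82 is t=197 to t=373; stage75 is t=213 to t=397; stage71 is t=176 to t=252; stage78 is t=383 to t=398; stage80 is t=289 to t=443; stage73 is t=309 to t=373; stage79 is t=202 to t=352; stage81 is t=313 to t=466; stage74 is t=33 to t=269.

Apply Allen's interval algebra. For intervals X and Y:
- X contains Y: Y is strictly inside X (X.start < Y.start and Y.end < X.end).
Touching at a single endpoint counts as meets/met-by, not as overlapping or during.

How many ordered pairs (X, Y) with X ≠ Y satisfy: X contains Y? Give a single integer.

17

Checking all 132 ordered pairs for relation 'contains'; matching pairs in alphabetical order:
(stage72, stage78): stage72 contains stage78 ✓
(stage74, stage71): stage74 contains stage71 ✓
(stage75, stage73): stage75 contains stage73 ✓
(stage75, stage77): stage75 contains stage77 ✓
(stage76, stage72): stage76 contains stage72 ✓
(stage76, stage73): stage76 contains stage73 ✓
(stage76, stage75): stage76 contains stage75 ✓
(stage76, stage77): stage76 contains stage77 ✓
(stage76, stage78): stage76 contains stage78 ✓
(stage76, stage80): stage76 contains stage80 ✓
(stage77, stage73): stage77 contains stage73 ✓
(stage80, stage72): stage80 contains stage72 ✓
(stage80, stage73): stage80 contains stage73 ✓
(stage80, stage78): stage80 contains stage78 ✓
(stage81, stage72): stage81 contains stage72 ✓
(stage81, stage78): stage81 contains stage78 ✓
(stage82, stage79): stage82 contains stage79 ✓
Count: 17.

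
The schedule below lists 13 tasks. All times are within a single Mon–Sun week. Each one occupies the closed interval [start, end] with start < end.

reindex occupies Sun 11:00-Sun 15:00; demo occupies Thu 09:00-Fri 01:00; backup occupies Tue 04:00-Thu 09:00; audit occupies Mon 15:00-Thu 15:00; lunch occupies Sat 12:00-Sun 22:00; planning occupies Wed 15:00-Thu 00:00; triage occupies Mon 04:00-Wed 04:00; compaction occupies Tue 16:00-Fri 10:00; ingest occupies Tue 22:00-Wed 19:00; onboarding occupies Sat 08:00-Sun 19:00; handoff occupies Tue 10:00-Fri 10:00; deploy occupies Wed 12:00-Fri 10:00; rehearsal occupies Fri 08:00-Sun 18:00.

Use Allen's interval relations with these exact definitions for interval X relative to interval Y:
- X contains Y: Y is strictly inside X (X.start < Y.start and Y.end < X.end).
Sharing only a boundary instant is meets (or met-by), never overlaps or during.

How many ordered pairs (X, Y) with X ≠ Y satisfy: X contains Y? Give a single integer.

Checking all 156 ordered pairs for relation 'contains'; matching pairs in alphabetical order:
(audit, backup): audit contains backup ✓
(audit, ingest): audit contains ingest ✓
(audit, planning): audit contains planning ✓
(backup, ingest): backup contains ingest ✓
(backup, planning): backup contains planning ✓
(compaction, demo): compaction contains demo ✓
(compaction, ingest): compaction contains ingest ✓
(compaction, planning): compaction contains planning ✓
(deploy, demo): deploy contains demo ✓
(deploy, planning): deploy contains planning ✓
(handoff, demo): handoff contains demo ✓
(handoff, ingest): handoff contains ingest ✓
(handoff, planning): handoff contains planning ✓
(lunch, reindex): lunch contains reindex ✓
(onboarding, reindex): onboarding contains reindex ✓
(rehearsal, reindex): rehearsal contains reindex ✓
Count: 16.

16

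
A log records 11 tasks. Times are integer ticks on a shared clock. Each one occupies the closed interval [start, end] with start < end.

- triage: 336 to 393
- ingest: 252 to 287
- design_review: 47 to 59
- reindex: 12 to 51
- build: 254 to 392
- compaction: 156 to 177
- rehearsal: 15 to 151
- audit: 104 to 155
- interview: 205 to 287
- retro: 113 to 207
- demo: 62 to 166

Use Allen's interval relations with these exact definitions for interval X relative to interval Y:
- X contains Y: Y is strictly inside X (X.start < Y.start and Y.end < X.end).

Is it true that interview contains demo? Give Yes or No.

interview = [205, 287], demo = [62, 166].
Actual relation of interview to demo: after.
Asked whether 'contains' holds → No.

No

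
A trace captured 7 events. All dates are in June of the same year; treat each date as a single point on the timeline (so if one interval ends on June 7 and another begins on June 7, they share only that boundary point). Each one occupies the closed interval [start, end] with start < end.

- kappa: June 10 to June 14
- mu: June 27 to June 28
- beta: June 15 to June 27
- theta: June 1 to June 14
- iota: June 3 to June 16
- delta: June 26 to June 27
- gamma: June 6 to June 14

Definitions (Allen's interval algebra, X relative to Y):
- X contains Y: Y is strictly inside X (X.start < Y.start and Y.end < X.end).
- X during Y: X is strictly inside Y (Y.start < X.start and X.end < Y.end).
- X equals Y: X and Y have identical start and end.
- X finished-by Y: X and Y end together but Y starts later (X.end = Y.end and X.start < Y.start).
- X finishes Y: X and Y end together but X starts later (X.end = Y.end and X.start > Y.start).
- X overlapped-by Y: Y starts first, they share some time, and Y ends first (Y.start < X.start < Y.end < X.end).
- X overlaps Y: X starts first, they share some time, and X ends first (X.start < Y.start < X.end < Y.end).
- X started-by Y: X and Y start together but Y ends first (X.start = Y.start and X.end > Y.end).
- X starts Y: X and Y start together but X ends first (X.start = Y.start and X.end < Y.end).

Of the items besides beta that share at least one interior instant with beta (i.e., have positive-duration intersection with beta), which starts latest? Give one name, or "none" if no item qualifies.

delta

Target beta = [June 15, June 27].
delta [June 26, June 27] → finishes → candidate.
gamma [June 6, June 14] → before → excluded.
iota [June 3, June 16] → overlaps → candidate.
kappa [June 10, June 14] → before → excluded.
mu [June 27, June 28] → met-by → excluded.
theta [June 1, June 14] → before → excluded.
Among candidates, latest start is June 26 → delta.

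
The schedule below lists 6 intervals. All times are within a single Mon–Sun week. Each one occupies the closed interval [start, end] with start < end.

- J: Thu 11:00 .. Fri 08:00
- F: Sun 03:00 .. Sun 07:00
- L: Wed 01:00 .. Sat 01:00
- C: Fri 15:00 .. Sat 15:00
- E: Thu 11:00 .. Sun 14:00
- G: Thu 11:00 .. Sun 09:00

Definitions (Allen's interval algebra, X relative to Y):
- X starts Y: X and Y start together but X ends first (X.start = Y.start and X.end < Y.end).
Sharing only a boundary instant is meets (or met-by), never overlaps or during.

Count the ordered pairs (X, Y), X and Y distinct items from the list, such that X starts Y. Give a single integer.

Checking all 30 ordered pairs for relation 'starts'; matching pairs in alphabetical order:
(G, E): G starts E ✓
(J, E): J starts E ✓
(J, G): J starts G ✓
Count: 3.

3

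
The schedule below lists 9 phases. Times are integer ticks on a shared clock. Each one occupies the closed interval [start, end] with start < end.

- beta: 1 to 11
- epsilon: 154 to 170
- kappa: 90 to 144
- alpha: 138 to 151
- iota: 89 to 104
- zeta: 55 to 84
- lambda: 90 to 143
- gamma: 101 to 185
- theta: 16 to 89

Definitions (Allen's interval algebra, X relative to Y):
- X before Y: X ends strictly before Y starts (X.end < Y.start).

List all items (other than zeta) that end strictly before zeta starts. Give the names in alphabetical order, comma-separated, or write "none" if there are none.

Target zeta = [55, 84].
alpha [138, 151] → after → no.
beta [1, 11] → before → yes.
epsilon [154, 170] → after → no.
gamma [101, 185] → after → no.
iota [89, 104] → after → no.
kappa [90, 144] → after → no.
lambda [90, 143] → after → no.
theta [16, 89] → contains → no.
Result: beta.

beta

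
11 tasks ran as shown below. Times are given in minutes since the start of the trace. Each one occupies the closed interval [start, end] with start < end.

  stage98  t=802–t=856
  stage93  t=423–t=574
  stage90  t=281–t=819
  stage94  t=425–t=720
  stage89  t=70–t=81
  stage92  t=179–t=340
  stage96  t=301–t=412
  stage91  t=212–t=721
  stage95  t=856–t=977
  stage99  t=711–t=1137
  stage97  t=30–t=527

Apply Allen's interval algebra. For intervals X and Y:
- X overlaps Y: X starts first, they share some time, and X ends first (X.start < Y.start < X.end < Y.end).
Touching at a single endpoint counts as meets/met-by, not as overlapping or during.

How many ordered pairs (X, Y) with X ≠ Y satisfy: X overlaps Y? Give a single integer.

Checking all 110 ordered pairs for relation 'overlaps'; matching pairs in alphabetical order:
(stage90, stage98): stage90 overlaps stage98 ✓
(stage90, stage99): stage90 overlaps stage99 ✓
(stage91, stage90): stage91 overlaps stage90 ✓
(stage91, stage99): stage91 overlaps stage99 ✓
(stage92, stage90): stage92 overlaps stage90 ✓
(stage92, stage91): stage92 overlaps stage91 ✓
(stage92, stage96): stage92 overlaps stage96 ✓
(stage93, stage94): stage93 overlaps stage94 ✓
(stage94, stage99): stage94 overlaps stage99 ✓
(stage97, stage90): stage97 overlaps stage90 ✓
(stage97, stage91): stage97 overlaps stage91 ✓
(stage97, stage93): stage97 overlaps stage93 ✓
(stage97, stage94): stage97 overlaps stage94 ✓
Count: 13.

13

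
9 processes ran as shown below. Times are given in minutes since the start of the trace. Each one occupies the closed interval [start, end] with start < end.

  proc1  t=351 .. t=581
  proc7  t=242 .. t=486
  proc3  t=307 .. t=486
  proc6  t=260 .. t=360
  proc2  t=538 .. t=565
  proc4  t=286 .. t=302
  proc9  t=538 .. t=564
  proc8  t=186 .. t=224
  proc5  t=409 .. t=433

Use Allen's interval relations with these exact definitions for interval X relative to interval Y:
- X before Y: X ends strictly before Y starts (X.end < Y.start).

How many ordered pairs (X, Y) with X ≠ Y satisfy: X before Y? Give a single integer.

22

Checking all 72 ordered pairs for relation 'before'; matching pairs in alphabetical order:
(proc3, proc2): proc3 before proc2 ✓
(proc3, proc9): proc3 before proc9 ✓
(proc4, proc1): proc4 before proc1 ✓
(proc4, proc2): proc4 before proc2 ✓
(proc4, proc3): proc4 before proc3 ✓
(proc4, proc5): proc4 before proc5 ✓
(proc4, proc9): proc4 before proc9 ✓
(proc5, proc2): proc5 before proc2 ✓
(proc5, proc9): proc5 before proc9 ✓
(proc6, proc2): proc6 before proc2 ✓
(proc6, proc5): proc6 before proc5 ✓
(proc6, proc9): proc6 before proc9 ✓
(proc7, proc2): proc7 before proc2 ✓
(proc7, proc9): proc7 before proc9 ✓
(proc8, proc1): proc8 before proc1 ✓
(proc8, proc2): proc8 before proc2 ✓
(proc8, proc3): proc8 before proc3 ✓
(proc8, proc4): proc8 before proc4 ✓
(proc8, proc5): proc8 before proc5 ✓
(proc8, proc6): proc8 before proc6 ✓
(proc8, proc7): proc8 before proc7 ✓
(proc8, proc9): proc8 before proc9 ✓
Count: 22.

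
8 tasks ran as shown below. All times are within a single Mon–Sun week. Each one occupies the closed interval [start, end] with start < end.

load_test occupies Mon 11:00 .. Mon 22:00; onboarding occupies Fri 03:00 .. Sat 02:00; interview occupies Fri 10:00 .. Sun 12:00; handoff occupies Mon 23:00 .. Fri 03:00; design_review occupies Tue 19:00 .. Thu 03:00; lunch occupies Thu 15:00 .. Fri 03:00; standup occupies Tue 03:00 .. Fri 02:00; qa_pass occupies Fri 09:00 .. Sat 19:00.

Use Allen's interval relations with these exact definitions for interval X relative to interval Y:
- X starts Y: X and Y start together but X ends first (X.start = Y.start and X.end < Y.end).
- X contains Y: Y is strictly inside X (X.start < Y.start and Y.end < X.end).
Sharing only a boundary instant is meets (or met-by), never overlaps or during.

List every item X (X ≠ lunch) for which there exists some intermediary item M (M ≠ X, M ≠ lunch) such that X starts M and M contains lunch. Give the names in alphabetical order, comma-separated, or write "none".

none

Target lunch = [Thu 15:00, Fri 03:00].
Intermediaries M with M contains lunch: none.
Union: none.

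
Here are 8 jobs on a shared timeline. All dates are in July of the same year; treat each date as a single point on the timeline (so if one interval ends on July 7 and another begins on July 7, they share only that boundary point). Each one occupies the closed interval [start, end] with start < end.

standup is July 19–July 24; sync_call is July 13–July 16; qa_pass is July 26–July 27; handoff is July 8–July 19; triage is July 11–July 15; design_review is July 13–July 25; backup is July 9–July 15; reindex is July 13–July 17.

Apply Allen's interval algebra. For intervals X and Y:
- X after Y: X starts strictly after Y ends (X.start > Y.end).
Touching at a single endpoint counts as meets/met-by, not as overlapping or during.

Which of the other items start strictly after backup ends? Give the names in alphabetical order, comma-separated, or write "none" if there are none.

Target backup = [July 9, July 15].
design_review [July 13, July 25] → overlapped-by → no.
handoff [July 8, July 19] → contains → no.
qa_pass [July 26, July 27] → after → yes.
reindex [July 13, July 17] → overlapped-by → no.
standup [July 19, July 24] → after → yes.
sync_call [July 13, July 16] → overlapped-by → no.
triage [July 11, July 15] → finishes → no.
Result: qa_pass, standup.

qa_pass, standup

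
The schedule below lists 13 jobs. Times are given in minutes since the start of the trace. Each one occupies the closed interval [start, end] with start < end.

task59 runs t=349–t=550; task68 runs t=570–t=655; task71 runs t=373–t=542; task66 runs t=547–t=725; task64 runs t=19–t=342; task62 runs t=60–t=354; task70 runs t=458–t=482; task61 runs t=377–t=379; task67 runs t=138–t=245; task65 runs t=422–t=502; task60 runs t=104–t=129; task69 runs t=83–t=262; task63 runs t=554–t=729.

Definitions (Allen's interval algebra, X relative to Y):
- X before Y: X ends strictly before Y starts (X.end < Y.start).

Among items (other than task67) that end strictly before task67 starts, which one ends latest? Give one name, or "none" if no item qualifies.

task60

Target task67 = [t=138, t=245].
task59 [t=349, t=550] → after → excluded.
task60 [t=104, t=129] → before → candidate.
task61 [t=377, t=379] → after → excluded.
task62 [t=60, t=354] → contains → excluded.
task63 [t=554, t=729] → after → excluded.
task64 [t=19, t=342] → contains → excluded.
task65 [t=422, t=502] → after → excluded.
task66 [t=547, t=725] → after → excluded.
task68 [t=570, t=655] → after → excluded.
task69 [t=83, t=262] → contains → excluded.
task70 [t=458, t=482] → after → excluded.
task71 [t=373, t=542] → after → excluded.
Among candidates, latest end is t=129 → task60.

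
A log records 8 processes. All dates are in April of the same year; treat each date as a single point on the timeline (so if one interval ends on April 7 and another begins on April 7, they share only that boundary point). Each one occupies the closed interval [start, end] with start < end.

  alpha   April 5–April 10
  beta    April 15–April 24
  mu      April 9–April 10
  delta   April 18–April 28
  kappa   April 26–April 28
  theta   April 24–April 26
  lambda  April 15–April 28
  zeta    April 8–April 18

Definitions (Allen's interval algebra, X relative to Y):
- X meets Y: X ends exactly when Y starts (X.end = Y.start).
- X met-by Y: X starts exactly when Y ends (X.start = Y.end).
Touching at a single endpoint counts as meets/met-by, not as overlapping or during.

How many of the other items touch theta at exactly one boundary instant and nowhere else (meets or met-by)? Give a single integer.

Target theta = [April 24, April 26].
alpha [April 5, April 10] → before → no.
beta [April 15, April 24] → meets → counts.
delta [April 18, April 28] → contains → no.
kappa [April 26, April 28] → met-by → counts.
lambda [April 15, April 28] → contains → no.
mu [April 9, April 10] → before → no.
zeta [April 8, April 18] → before → no.
Total: 2.

2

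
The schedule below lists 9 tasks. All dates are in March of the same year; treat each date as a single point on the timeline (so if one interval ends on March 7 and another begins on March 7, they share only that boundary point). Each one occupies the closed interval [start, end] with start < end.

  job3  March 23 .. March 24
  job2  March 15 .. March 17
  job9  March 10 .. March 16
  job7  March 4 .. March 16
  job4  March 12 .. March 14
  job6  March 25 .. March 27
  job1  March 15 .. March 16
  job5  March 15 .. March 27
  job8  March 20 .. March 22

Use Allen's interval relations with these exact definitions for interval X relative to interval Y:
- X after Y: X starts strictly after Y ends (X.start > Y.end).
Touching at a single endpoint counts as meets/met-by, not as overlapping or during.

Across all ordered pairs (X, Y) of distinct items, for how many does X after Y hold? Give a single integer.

Checking all 72 ordered pairs for relation 'after'; matching pairs in alphabetical order:
(job1, job4): job1 after job4 ✓
(job2, job4): job2 after job4 ✓
(job3, job1): job3 after job1 ✓
(job3, job2): job3 after job2 ✓
(job3, job4): job3 after job4 ✓
(job3, job7): job3 after job7 ✓
(job3, job8): job3 after job8 ✓
(job3, job9): job3 after job9 ✓
(job5, job4): job5 after job4 ✓
(job6, job1): job6 after job1 ✓
(job6, job2): job6 after job2 ✓
(job6, job3): job6 after job3 ✓
(job6, job4): job6 after job4 ✓
(job6, job7): job6 after job7 ✓
(job6, job8): job6 after job8 ✓
(job6, job9): job6 after job9 ✓
(job8, job1): job8 after job1 ✓
(job8, job2): job8 after job2 ✓
(job8, job4): job8 after job4 ✓
(job8, job7): job8 after job7 ✓
(job8, job9): job8 after job9 ✓
Count: 21.

21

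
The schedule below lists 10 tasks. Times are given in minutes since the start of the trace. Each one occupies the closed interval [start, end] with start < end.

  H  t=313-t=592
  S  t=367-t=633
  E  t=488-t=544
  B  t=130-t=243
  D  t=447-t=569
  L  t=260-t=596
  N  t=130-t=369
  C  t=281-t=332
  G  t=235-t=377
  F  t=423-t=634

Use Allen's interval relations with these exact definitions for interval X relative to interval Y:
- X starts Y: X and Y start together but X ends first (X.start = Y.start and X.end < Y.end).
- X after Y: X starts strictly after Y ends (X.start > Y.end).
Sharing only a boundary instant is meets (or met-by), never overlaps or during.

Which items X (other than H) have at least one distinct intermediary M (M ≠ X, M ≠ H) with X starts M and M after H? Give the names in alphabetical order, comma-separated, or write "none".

Target H = [t=313, t=592].
Intermediaries M with M after H: none.
Union: none.

none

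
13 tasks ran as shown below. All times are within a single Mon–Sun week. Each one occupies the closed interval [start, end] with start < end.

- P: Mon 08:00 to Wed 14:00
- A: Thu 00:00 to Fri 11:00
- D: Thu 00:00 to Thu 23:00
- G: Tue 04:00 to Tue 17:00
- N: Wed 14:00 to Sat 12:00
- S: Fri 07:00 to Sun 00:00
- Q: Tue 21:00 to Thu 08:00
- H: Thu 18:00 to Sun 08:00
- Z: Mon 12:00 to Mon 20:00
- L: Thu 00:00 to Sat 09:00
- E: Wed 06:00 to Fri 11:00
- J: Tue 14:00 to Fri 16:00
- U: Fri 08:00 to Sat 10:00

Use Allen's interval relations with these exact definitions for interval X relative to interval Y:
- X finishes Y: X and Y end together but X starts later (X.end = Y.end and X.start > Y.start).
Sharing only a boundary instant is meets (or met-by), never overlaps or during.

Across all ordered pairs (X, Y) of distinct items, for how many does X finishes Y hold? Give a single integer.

Checking all 156 ordered pairs for relation 'finishes'; matching pairs in alphabetical order:
(A, E): A finishes E ✓
Count: 1.

1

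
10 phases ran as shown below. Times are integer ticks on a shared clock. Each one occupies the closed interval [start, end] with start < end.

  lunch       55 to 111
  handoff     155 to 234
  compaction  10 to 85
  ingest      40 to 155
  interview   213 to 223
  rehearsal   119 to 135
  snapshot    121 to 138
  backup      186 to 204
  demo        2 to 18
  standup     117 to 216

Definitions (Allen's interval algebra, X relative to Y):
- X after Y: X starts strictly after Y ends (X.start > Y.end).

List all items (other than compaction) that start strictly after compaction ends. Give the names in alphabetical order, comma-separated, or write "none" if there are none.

backup, handoff, interview, rehearsal, snapshot, standup

Target compaction = [10, 85].
backup [186, 204] → after → yes.
demo [2, 18] → overlaps → no.
handoff [155, 234] → after → yes.
ingest [40, 155] → overlapped-by → no.
interview [213, 223] → after → yes.
lunch [55, 111] → overlapped-by → no.
rehearsal [119, 135] → after → yes.
snapshot [121, 138] → after → yes.
standup [117, 216] → after → yes.
Result: backup, handoff, interview, rehearsal, snapshot, standup.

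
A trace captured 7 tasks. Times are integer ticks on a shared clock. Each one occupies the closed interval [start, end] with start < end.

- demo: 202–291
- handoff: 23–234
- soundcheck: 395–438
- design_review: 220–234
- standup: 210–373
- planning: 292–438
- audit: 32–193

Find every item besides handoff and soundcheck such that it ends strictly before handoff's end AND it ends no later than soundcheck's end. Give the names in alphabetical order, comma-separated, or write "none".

audit

Conditions: its end is strictly before handoff's end (X.end < 234) AND its end is no later than soundcheck's end (X.end <= 438).
audit: end 193 < 234? ✓; end 193 <= 438? ✓ → yes.
demo: end 291 < 234? ✗; end 291 <= 438? ✓ → no.
design_review: end 234 < 234? ✗; end 234 <= 438? ✓ → no.
planning: end 438 < 234? ✗; end 438 <= 438? ✓ → no.
standup: end 373 < 234? ✗; end 373 <= 438? ✓ → no.
Result: audit.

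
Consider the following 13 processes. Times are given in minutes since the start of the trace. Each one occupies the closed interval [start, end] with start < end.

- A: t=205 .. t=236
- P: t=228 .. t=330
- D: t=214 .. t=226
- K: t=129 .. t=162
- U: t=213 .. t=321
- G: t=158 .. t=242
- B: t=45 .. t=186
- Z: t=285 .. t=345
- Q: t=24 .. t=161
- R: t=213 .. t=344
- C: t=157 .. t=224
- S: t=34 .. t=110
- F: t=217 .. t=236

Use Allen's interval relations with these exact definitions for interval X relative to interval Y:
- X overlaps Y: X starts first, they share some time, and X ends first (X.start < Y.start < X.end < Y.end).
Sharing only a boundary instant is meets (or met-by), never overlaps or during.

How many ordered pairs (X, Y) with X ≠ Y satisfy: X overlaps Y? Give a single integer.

Checking all 156 ordered pairs for relation 'overlaps'; matching pairs in alphabetical order:
(A, P): A overlaps P ✓
(A, R): A overlaps R ✓
(A, U): A overlaps U ✓
(B, C): B overlaps C ✓
(B, G): B overlaps G ✓
(C, A): C overlaps A ✓
(C, D): C overlaps D ✓
(C, F): C overlaps F ✓
(C, G): C overlaps G ✓
(C, R): C overlaps R ✓
(C, U): C overlaps U ✓
(D, F): D overlaps F ✓
(F, P): F overlaps P ✓
(G, P): G overlaps P ✓
(G, R): G overlaps R ✓
(G, U): G overlaps U ✓
(K, C): K overlaps C ✓
(K, G): K overlaps G ✓
(P, Z): P overlaps Z ✓
(Q, B): Q overlaps B ✓
(Q, C): Q overlaps C ✓
(Q, G): Q overlaps G ✓
(Q, K): Q overlaps K ✓
(R, Z): R overlaps Z ✓
... plus 3 further pairs not listed.
Count: 27.

27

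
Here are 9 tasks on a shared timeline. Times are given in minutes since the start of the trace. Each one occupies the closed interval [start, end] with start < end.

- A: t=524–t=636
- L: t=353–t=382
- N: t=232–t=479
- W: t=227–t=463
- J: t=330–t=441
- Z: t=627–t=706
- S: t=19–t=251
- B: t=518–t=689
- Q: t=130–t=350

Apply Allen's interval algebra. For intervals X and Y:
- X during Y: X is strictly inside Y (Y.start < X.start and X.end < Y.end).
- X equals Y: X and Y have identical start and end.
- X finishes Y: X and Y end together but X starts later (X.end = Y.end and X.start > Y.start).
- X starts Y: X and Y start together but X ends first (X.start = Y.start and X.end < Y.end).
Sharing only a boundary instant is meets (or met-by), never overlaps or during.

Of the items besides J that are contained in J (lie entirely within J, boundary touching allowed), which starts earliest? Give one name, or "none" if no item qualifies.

L

Target J = [t=330, t=441].
A [t=524, t=636] → after → excluded.
B [t=518, t=689] → after → excluded.
L [t=353, t=382] → during → candidate.
N [t=232, t=479] → contains → excluded.
Q [t=130, t=350] → overlaps → excluded.
S [t=19, t=251] → before → excluded.
W [t=227, t=463] → contains → excluded.
Z [t=627, t=706] → after → excluded.
Among candidates, earliest start is t=353 → L.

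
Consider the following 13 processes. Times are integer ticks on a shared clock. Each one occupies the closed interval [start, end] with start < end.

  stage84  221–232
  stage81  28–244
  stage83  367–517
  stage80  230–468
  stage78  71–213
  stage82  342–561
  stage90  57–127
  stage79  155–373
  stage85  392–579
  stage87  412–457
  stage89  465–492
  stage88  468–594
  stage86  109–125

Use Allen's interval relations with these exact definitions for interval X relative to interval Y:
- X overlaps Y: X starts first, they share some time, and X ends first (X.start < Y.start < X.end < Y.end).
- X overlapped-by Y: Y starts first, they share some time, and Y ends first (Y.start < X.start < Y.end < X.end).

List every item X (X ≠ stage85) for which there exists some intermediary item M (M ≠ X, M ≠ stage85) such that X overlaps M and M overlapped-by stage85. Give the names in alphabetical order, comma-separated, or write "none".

Target stage85 = [392, 579].
Intermediaries M with M overlapped-by stage85: stage88.
Via stage88 — items with X overlaps stage88: stage82, stage83, stage89.
Union: stage82, stage83, stage89.

stage82, stage83, stage89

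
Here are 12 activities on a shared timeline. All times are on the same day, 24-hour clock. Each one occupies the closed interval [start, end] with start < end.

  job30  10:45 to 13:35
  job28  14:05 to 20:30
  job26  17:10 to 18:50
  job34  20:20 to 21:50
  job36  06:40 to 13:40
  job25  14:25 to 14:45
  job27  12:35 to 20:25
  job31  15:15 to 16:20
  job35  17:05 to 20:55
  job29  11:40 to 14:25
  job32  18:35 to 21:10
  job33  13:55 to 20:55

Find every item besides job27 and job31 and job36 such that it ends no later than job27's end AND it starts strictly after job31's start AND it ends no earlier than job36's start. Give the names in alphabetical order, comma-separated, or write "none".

job26

Conditions: its end is no later than job27's end (X.end <= 20:25) AND its start is strictly after job31's start (X.start > 15:15) AND its end is no earlier than job36's start (X.end >= 06:40).
job25: end 14:45 <= 20:25? ✓; start 14:25 > 15:15? ✗; end 14:45 >= 06:40? ✓ → no.
job26: end 18:50 <= 20:25? ✓; start 17:10 > 15:15? ✓; end 18:50 >= 06:40? ✓ → yes.
job28: end 20:30 <= 20:25? ✗; start 14:05 > 15:15? ✗; end 20:30 >= 06:40? ✓ → no.
job29: end 14:25 <= 20:25? ✓; start 11:40 > 15:15? ✗; end 14:25 >= 06:40? ✓ → no.
job30: end 13:35 <= 20:25? ✓; start 10:45 > 15:15? ✗; end 13:35 >= 06:40? ✓ → no.
job32: end 21:10 <= 20:25? ✗; start 18:35 > 15:15? ✓; end 21:10 >= 06:40? ✓ → no.
job33: end 20:55 <= 20:25? ✗; start 13:55 > 15:15? ✗; end 20:55 >= 06:40? ✓ → no.
job34: end 21:50 <= 20:25? ✗; start 20:20 > 15:15? ✓; end 21:50 >= 06:40? ✓ → no.
job35: end 20:55 <= 20:25? ✗; start 17:05 > 15:15? ✓; end 20:55 >= 06:40? ✓ → no.
Result: job26.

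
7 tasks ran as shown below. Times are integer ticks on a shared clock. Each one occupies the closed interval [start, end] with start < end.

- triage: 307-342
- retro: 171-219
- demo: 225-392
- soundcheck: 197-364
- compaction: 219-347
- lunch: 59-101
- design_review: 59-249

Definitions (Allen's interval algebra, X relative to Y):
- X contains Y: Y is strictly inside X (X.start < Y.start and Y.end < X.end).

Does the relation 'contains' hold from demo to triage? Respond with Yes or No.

demo = [225, 392], triage = [307, 342].
Actual relation of demo to triage: contains.
Asked whether 'contains' holds → Yes.

Yes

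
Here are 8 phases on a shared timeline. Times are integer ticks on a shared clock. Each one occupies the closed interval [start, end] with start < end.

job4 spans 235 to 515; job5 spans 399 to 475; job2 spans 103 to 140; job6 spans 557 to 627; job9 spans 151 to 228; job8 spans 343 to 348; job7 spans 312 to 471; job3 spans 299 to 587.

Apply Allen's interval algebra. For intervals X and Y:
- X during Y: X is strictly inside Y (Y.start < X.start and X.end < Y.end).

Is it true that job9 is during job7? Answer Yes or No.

job9 = [151, 228], job7 = [312, 471].
Actual relation of job9 to job7: before.
Asked whether 'during' holds → No.

No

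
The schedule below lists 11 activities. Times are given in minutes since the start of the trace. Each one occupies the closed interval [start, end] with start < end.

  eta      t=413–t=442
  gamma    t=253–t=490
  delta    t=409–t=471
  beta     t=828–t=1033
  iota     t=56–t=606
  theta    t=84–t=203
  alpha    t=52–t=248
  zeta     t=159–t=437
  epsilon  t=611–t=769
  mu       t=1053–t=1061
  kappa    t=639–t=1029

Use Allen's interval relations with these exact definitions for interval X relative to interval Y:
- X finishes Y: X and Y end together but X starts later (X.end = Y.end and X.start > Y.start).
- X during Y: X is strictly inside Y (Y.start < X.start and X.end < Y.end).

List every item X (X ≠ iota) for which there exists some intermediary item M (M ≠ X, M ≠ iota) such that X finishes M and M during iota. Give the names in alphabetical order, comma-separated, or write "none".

Target iota = [t=56, t=606].
Intermediaries M with M during iota: delta, eta, gamma, theta, zeta.
Via delta — items with X finishes delta: none.
Via eta — items with X finishes eta: none.
Via gamma — items with X finishes gamma: none.
Via theta — items with X finishes theta: none.
Via zeta — items with X finishes zeta: none.
Union: none.

none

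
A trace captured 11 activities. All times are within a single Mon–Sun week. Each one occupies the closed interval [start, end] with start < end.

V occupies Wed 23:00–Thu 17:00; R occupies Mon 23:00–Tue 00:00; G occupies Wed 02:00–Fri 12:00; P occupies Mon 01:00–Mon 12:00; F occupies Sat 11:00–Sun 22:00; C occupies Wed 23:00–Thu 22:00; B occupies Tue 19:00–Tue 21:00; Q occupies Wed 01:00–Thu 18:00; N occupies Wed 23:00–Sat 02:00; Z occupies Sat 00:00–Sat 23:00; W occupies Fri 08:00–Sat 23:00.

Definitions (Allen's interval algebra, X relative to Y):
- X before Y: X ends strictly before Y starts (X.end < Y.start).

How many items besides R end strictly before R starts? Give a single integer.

1

Target R = [Mon 23:00, Tue 00:00].
B [Tue 19:00, Tue 21:00] → after → no.
C [Wed 23:00, Thu 22:00] → after → no.
F [Sat 11:00, Sun 22:00] → after → no.
G [Wed 02:00, Fri 12:00] → after → no.
N [Wed 23:00, Sat 02:00] → after → no.
P [Mon 01:00, Mon 12:00] → before → counts.
Q [Wed 01:00, Thu 18:00] → after → no.
V [Wed 23:00, Thu 17:00] → after → no.
W [Fri 08:00, Sat 23:00] → after → no.
Z [Sat 00:00, Sat 23:00] → after → no.
Total: 1.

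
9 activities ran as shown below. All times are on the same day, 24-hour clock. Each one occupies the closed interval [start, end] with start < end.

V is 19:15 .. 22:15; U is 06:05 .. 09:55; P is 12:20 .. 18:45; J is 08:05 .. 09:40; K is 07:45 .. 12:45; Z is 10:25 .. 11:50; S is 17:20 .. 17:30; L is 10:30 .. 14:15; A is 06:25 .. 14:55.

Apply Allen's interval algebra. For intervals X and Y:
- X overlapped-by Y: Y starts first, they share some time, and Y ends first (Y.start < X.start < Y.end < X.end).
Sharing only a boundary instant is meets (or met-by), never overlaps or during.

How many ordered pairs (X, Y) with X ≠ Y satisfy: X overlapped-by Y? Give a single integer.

7

Checking all 72 ordered pairs for relation 'overlapped-by'; matching pairs in alphabetical order:
(A, U): A overlapped-by U ✓
(K, U): K overlapped-by U ✓
(L, K): L overlapped-by K ✓
(L, Z): L overlapped-by Z ✓
(P, A): P overlapped-by A ✓
(P, K): P overlapped-by K ✓
(P, L): P overlapped-by L ✓
Count: 7.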